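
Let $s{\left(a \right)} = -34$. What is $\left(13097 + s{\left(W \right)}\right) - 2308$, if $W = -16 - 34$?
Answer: $10755$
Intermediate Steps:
$W = -50$
$\left(13097 + s{\left(W \right)}\right) - 2308 = \left(13097 - 34\right) - 2308 = 13063 - 2308 = 10755$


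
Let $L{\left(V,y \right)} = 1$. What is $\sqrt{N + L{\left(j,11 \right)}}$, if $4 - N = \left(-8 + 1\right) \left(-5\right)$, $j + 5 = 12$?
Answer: $i \sqrt{30} \approx 5.4772 i$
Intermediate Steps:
$j = 7$ ($j = -5 + 12 = 7$)
$N = -31$ ($N = 4 - \left(-8 + 1\right) \left(-5\right) = 4 - \left(-7\right) \left(-5\right) = 4 - 35 = -31$)
$\sqrt{N + L{\left(j,11 \right)}} = \sqrt{-31 + 1} = \sqrt{-30} = i \sqrt{30}$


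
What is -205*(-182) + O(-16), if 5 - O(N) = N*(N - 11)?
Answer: 36883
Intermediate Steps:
O(N) = 5 - N*(-11 + N) (O(N) = 5 - N*(N - 11) = 5 - N*(-11 + N))
-205*(-182) + O(-16) = -205*(-182) + (5 - 1*(-16)² + 11*(-16)) = 37310 + (5 - 1*256 - 176) = 37310 + (5 - 256 - 176) = 37310 - 427 = 36883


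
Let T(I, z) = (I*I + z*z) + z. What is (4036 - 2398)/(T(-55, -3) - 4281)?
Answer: -819/625 ≈ -1.3104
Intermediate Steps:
T(I, z) = z + I**2 + z**2 (T(I, z) = (I**2 + z**2) + z = z + I**2 + z**2)
(4036 - 2398)/(T(-55, -3) - 4281) = (4036 - 2398)/((-3 + (-55)**2 + (-3)**2) - 4281) = 1638/((-3 + 3025 + 9) - 4281) = 1638/(3031 - 4281) = 1638/(-1250) = 1638*(-1/1250) = -819/625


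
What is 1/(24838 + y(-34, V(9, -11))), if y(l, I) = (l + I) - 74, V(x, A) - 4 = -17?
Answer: 1/24717 ≈ 4.0458e-5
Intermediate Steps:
V(x, A) = -13 (V(x, A) = 4 - 17 = -13)
y(l, I) = -74 + I + l (y(l, I) = (I + l) - 74 = -74 + I + l)
1/(24838 + y(-34, V(9, -11))) = 1/(24838 + (-74 - 13 - 34)) = 1/(24838 - 121) = 1/24717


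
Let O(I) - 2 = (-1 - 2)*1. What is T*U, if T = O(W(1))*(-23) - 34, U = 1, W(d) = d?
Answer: -11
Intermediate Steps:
O(I) = -1 (O(I) = 2 + (-1 - 2)*1 = 2 - 3*1 = 2 - 3 = -1)
T = -11 (T = -1*(-23) - 34 = 23 - 34 = -11)
T*U = -11*1 = -11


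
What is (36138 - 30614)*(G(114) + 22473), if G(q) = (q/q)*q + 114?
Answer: 125400324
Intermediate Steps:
G(q) = 114 + q (G(q) = 1*q + 114 = q + 114 = 114 + q)
(36138 - 30614)*(G(114) + 22473) = (36138 - 30614)*((114 + 114) + 22473) = 5524*(228 + 22473) = 5524*22701 = 125400324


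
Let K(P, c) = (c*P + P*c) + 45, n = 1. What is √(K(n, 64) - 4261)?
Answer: 2*I*√1022 ≈ 63.938*I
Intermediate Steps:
K(P, c) = 45 + 2*P*c (K(P, c) = (P*c + P*c) + 45 = 2*P*c + 45 = 45 + 2*P*c)
√(K(n, 64) - 4261) = √((45 + 2*1*64) - 4261) = √((45 + 128) - 4261) = √(173 - 4261) = √(-4088) = 2*I*√1022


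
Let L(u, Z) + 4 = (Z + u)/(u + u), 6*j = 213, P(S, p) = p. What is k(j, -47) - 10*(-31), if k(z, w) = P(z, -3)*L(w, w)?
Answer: 319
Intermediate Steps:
j = 71/2 (j = (⅙)*213 = 71/2 ≈ 35.500)
L(u, Z) = -4 + (Z + u)/(2*u) (L(u, Z) = -4 + (Z + u)/(u + u) = -4 + (Z + u)/((2*u)) = -4 + (Z + u)*(1/(2*u)) = -4 + (Z + u)/(2*u))
k(z, w) = 9 (k(z, w) = -3*(w - 7*w)/(2*w) = -3*(-6*w)/(2*w) = -3*(-3) = 9)
k(j, -47) - 10*(-31) = 9 - 10*(-31) = 9 + 310 = 319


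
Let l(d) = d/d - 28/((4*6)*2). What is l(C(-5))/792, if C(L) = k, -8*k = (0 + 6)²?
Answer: 5/9504 ≈ 0.00052609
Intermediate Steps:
k = -9/2 (k = -(0 + 6)²/8 = -⅛*6² = -⅛*36 = -9/2 ≈ -4.5000)
C(L) = -9/2
l(d) = 5/12 (l(d) = 1 - 28/(24*2) = 1 - 28/48 = 1 - 28*1/48 = 1 - 7/12 = 5/12)
l(C(-5))/792 = (5/12)/792 = (5/12)*(1/792) = 5/9504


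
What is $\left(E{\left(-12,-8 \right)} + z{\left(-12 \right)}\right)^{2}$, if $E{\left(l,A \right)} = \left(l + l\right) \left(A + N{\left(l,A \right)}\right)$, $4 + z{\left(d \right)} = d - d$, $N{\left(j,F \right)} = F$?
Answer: $144400$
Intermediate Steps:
$z{\left(d \right)} = -4$ ($z{\left(d \right)} = -4 + \left(d - d\right) = -4 + 0 = -4$)
$E{\left(l,A \right)} = 4 A l$ ($E{\left(l,A \right)} = \left(l + l\right) \left(A + A\right) = 2 l 2 A = 4 A l$)
$\left(E{\left(-12,-8 \right)} + z{\left(-12 \right)}\right)^{2} = \left(4 \left(-8\right) \left(-12\right) - 4\right)^{2} = \left(384 - 4\right)^{2} = 380^{2} = 144400$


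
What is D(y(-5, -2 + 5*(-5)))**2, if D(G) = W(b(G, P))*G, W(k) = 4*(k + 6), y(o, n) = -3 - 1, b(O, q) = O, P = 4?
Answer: 1024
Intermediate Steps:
y(o, n) = -4
W(k) = 24 + 4*k (W(k) = 4*(6 + k) = 24 + 4*k)
D(G) = G*(24 + 4*G) (D(G) = (24 + 4*G)*G = G*(24 + 4*G))
D(y(-5, -2 + 5*(-5)))**2 = (4*(-4)*(6 - 4))**2 = (4*(-4)*2)**2 = (-32)**2 = 1024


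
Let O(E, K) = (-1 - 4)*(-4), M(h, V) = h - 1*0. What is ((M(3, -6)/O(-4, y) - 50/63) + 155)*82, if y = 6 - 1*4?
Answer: 7974049/630 ≈ 12657.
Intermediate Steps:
y = 2 (y = 6 - 4 = 2)
M(h, V) = h (M(h, V) = h + 0 = h)
O(E, K) = 20 (O(E, K) = -5*(-4) = 20)
((M(3, -6)/O(-4, y) - 50/63) + 155)*82 = ((3/20 - 50/63) + 155)*82 = (-811/1260 + 155)*82 = (194489/1260)*82 = 7974049/630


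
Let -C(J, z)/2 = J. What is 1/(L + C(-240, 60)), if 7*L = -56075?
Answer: -7/52715 ≈ -0.00013279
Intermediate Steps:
L = -56075/7 (L = (⅐)*(-56075) = -56075/7 ≈ -8010.7)
C(J, z) = -2*J
1/(L + C(-240, 60)) = 1/(-56075/7 - 2*(-240)) = 1/(-56075/7 + 480) = 1/(-52715/7) = -7/52715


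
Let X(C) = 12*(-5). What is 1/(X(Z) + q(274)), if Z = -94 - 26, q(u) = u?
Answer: 1/214 ≈ 0.0046729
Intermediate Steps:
Z = -120
X(C) = -60
1/(X(Z) + q(274)) = 1/(-60 + 274) = 1/214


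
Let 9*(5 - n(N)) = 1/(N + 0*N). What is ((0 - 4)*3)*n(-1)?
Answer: -184/3 ≈ -61.333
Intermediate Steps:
n(N) = 5 - 1/(9*N) (n(N) = 5 - 1/(9*(N + 0*N)) = 5 - 1/(9*(N + 0)) = 5 - 1/(9*N))
((0 - 4)*3)*n(-1) = ((0 - 4)*3)*(5 - 1/9/(-1)) = (-4*3)*(5 - 1/9*(-1)) = -12*(5 + 1/9) = -12*46/9 = -184/3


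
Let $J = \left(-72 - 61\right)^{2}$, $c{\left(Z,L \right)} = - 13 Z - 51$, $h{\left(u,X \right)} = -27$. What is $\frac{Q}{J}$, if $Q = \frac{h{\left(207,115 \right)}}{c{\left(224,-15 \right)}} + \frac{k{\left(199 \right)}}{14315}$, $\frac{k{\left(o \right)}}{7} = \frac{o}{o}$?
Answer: $\frac{3062}{5641240885} \approx 5.4279 \cdot 10^{-7}$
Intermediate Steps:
$k{\left(o \right)} = 7$ ($k{\left(o \right)} = 7 \frac{o}{o} = 7 \cdot 1 = 7$)
$c{\left(Z,L \right)} = -51 - 13 Z$
$Q = \frac{58178}{6059335}$ ($Q = - \frac{27}{-51 - 2912} + \frac{7}{14315} = - \frac{27}{-51 - 2912} + 7 \cdot \frac{1}{14315} = - \frac{27}{-2963} + \frac{1}{2045} = \left(-27\right) \left(- \frac{1}{2963}\right) + \frac{1}{2045} = \frac{27}{2963} + \frac{1}{2045} = \frac{58178}{6059335} \approx 0.0096014$)
$J = 17689$ ($J = \left(-133\right)^{2} = 17689$)
$\frac{Q}{J} = \frac{58178}{6059335 \cdot 17689} = \frac{58178}{6059335} \cdot \frac{1}{17689} = \frac{3062}{5641240885}$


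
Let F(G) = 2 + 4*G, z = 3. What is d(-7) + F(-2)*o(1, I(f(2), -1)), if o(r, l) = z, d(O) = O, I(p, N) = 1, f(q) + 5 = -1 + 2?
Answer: -25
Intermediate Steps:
f(q) = -4 (f(q) = -5 + (-1 + 2) = -5 + 1 = -4)
o(r, l) = 3
d(-7) + F(-2)*o(1, I(f(2), -1)) = -7 + (2 + 4*(-2))*3 = -7 + (2 - 8)*3 = -7 - 6*3 = -7 - 18 = -25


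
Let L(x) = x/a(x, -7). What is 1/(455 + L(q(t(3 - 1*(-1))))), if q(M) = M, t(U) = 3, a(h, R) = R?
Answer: 7/3182 ≈ 0.0021999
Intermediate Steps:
L(x) = -x/7 (L(x) = x/(-7) = x*(-⅐) = -x/7)
1/(455 + L(q(t(3 - 1*(-1))))) = 1/(455 - ⅐*3) = 1/(455 - 3/7) = 1/(3182/7) = 7/3182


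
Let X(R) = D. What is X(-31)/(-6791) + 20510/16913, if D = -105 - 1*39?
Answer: 141718882/114856183 ≈ 1.2339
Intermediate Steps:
D = -144 (D = -105 - 39 = -144)
X(R) = -144
X(-31)/(-6791) + 20510/16913 = -144/(-6791) + 20510/16913 = -144*(-1/6791) + 20510*(1/16913) = 144/6791 + 20510/16913 = 141718882/114856183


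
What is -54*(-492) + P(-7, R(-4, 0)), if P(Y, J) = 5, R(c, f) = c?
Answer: 26573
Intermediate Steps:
-54*(-492) + P(-7, R(-4, 0)) = -54*(-492) + 5 = 26568 + 5 = 26573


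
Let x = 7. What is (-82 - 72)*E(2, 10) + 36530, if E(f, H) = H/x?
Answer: 36310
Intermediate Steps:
E(f, H) = H/7
(-82 - 72)*E(2, 10) + 36530 = (-82 - 72)*((⅐)*10) + 36530 = -154*10/7 + 36530 = -220 + 36530 = 36310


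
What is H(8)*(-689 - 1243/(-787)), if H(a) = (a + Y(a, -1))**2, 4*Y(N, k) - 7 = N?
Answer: -149383625/1574 ≈ -94907.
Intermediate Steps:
Y(N, k) = 7/4 + N/4
H(a) = (7/4 + 5*a/4)**2 (H(a) = (a + (7/4 + a/4))**2 = (7/4 + 5*a/4)**2)
H(8)*(-689 - 1243/(-787)) = ((7 + 5*8)**2/16)*(-689 - 1243/(-787)) = ((7 + 40)**2/16)*(-689 - 1243*(-1/787)) = ((1/16)*47**2)*(-689 + 1243/787) = ((1/16)*2209)*(-541000/787) = (2209/16)*(-541000/787) = -149383625/1574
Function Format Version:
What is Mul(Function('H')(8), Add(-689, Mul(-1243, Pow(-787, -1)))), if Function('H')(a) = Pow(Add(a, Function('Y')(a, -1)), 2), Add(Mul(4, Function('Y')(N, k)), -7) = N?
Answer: Rational(-149383625, 1574) ≈ -94907.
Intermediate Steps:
Function('Y')(N, k) = Add(Rational(7, 4), Mul(Rational(1, 4), N))
Function('H')(a) = Pow(Add(Rational(7, 4), Mul(Rational(5, 4), a)), 2) (Function('H')(a) = Pow(Add(a, Add(Rational(7, 4), Mul(Rational(1, 4), a))), 2) = Pow(Add(Rational(7, 4), Mul(Rational(5, 4), a)), 2))
Mul(Function('H')(8), Add(-689, Mul(-1243, Pow(-787, -1)))) = Mul(Mul(Rational(1, 16), Pow(Add(7, Mul(5, 8)), 2)), Add(-689, Mul(-1243, Pow(-787, -1)))) = Mul(Mul(Rational(1, 16), Pow(Add(7, 40), 2)), Add(-689, Mul(-1243, Rational(-1, 787)))) = Mul(Mul(Rational(1, 16), Pow(47, 2)), Add(-689, Rational(1243, 787))) = Mul(Mul(Rational(1, 16), 2209), Rational(-541000, 787)) = Mul(Rational(2209, 16), Rational(-541000, 787)) = Rational(-149383625, 1574)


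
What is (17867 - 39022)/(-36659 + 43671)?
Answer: -21155/7012 ≈ -3.0170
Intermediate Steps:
(17867 - 39022)/(-36659 + 43671) = -21155/7012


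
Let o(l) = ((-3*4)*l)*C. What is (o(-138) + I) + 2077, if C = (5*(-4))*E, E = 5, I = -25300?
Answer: -188823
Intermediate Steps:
C = -100 (C = (5*(-4))*5 = -20*5 = -100)
o(l) = 1200*l (o(l) = ((-3*4)*l)*(-100) = -12*l*(-100) = 1200*l)
(o(-138) + I) + 2077 = (1200*(-138) - 25300) + 2077 = (-165600 - 25300) + 2077 = -190900 + 2077 = -188823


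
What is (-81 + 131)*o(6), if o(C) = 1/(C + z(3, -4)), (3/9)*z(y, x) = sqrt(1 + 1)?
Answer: 50/3 - 25*sqrt(2)/3 ≈ 4.8816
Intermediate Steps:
z(y, x) = 3*sqrt(2) (z(y, x) = 3*sqrt(1 + 1) = 3*sqrt(2))
o(C) = 1/(C + 3*sqrt(2))
(-81 + 131)*o(6) = (-81 + 131)/(6 + 3*sqrt(2)) = 50/(6 + 3*sqrt(2))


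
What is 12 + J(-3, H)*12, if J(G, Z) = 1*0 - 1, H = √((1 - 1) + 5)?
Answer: 0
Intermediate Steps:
H = √5 (H = √(0 + 5) = √5 ≈ 2.2361)
J(G, Z) = -1 (J(G, Z) = 0 - 1 = -1)
12 + J(-3, H)*12 = 12 - 1*12 = 12 - 12 = 0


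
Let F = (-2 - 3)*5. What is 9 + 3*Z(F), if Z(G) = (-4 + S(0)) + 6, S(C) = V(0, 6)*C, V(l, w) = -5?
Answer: 15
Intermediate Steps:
F = -25 (F = -5*5 = -25)
S(C) = -5*C
Z(G) = 2 (Z(G) = (-4 - 5*0) + 6 = (-4 + 0) + 6 = -4 + 6 = 2)
9 + 3*Z(F) = 9 + 3*2 = 9 + 6 = 15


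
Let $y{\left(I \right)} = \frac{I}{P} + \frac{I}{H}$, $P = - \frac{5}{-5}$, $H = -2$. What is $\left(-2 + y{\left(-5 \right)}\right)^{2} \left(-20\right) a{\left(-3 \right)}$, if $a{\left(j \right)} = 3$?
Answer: $-1215$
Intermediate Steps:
$P = 1$ ($P = \left(-5\right) \left(- \frac{1}{5}\right) = 1$)
$y{\left(I \right)} = \frac{I}{2}$ ($y{\left(I \right)} = \frac{I}{1} + \frac{I}{-2} = I 1 + I \left(- \frac{1}{2}\right) = I - \frac{I}{2} = \frac{I}{2}$)
$\left(-2 + y{\left(-5 \right)}\right)^{2} \left(-20\right) a{\left(-3 \right)} = \left(-2 + \frac{1}{2} \left(-5\right)\right)^{2} \left(-20\right) 3 = \left(-2 - \frac{5}{2}\right)^{2} \left(-20\right) 3 = \left(- \frac{9}{2}\right)^{2} \left(-20\right) 3 = \frac{81}{4} \left(-20\right) 3 = \left(-405\right) 3 = -1215$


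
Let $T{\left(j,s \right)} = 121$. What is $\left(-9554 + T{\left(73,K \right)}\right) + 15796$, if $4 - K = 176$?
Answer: $6363$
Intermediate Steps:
$K = -172$ ($K = 4 - 176 = -172$)
$\left(-9554 + T{\left(73,K \right)}\right) + 15796 = \left(-9554 + 121\right) + 15796 = -9433 + 15796 = 6363$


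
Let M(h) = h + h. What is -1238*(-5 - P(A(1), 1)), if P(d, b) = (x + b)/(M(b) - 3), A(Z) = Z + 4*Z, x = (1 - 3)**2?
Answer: 0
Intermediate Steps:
M(h) = 2*h
x = 4 (x = (-2)**2 = 4)
A(Z) = 5*Z
P(d, b) = (4 + b)/(-3 + 2*b) (P(d, b) = (4 + b)/(2*b - 3) = (4 + b)/(-3 + 2*b))
-1238*(-5 - P(A(1), 1)) = -1238*(-5 - (4 + 1)/(-3 + 2*1)) = -1238*(-5 - 5/(-3 + 2)) = -1238*(-5 - 5/(-1)) = -1238*(-5 - (-1)*5) = -1238*(-5 - 1*(-5)) = -1238*(-5 + 5) = -1238*0 = 0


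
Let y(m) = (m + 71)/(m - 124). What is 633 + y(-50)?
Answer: 36707/58 ≈ 632.88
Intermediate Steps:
y(m) = (71 + m)/(-124 + m)
633 + y(-50) = 633 + (71 - 50)/(-124 - 50) = 633 + 21/(-174) = 633 - 1/174*21 = 633 - 7/58 = 36707/58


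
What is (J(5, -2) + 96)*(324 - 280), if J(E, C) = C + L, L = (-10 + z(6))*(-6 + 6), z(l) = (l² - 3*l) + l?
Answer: 4136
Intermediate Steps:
z(l) = l² - 2*l
L = 0 (L = (-10 + 6*(-2 + 6))*(-6 + 6) = (-10 + 6*4)*0 = (-10 + 24)*0 = 14*0 = 0)
J(E, C) = C (J(E, C) = C + 0 = C)
(J(5, -2) + 96)*(324 - 280) = (-2 + 96)*(324 - 280) = 94*44 = 4136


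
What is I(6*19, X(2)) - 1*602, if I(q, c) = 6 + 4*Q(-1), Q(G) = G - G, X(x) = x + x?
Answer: -596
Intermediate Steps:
X(x) = 2*x
Q(G) = 0
I(q, c) = 6 (I(q, c) = 6 + 4*0 = 6 + 0 = 6)
I(6*19, X(2)) - 1*602 = 6 - 1*602 = 6 - 602 = -596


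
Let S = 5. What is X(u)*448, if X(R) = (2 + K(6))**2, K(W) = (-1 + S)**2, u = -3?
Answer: 145152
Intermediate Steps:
K(W) = 16 (K(W) = (-1 + 5)**2 = 4**2 = 16)
X(R) = 324 (X(R) = (2 + 16)**2 = 18**2 = 324)
X(u)*448 = 324*448 = 145152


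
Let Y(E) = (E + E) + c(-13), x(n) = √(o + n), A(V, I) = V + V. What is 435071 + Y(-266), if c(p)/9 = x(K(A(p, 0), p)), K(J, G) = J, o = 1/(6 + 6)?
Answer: 434539 + 3*I*√933/2 ≈ 4.3454e+5 + 45.818*I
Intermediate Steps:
A(V, I) = 2*V
o = 1/12 ≈ 0.083333
x(n) = √(1/12 + n)
c(p) = 3*√(3 + 72*p)/2 (c(p) = 9*(√(3 + 36*(2*p))/6) = 9*(√(3 + 72*p)/6) = 3*√(3 + 72*p)/2)
Y(E) = 2*E + 3*I*√933/2 (Y(E) = (E + E) + 3*√(3 + 72*(-13))/2 = 2*E + 3*√(3 - 936)/2 = 2*E + 3*√(-933)/2 = 2*E + 3*(I*√933)/2 = 2*E + 3*I*√933/2)
435071 + Y(-266) = 435071 + (2*(-266) + 3*I*√933/2) = 435071 + (-532 + 3*I*√933/2) = 434539 + 3*I*√933/2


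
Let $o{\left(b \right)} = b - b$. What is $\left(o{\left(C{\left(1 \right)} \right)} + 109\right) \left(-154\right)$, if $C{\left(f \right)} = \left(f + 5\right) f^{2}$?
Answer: $-16786$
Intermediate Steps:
$C{\left(f \right)} = f^{2} \left(5 + f\right)$ ($C{\left(f \right)} = \left(5 + f\right) f^{2} = f^{2} \left(5 + f\right)$)
$o{\left(b \right)} = 0$
$\left(o{\left(C{\left(1 \right)} \right)} + 109\right) \left(-154\right) = \left(0 + 109\right) \left(-154\right) = 109 \left(-154\right) = -16786$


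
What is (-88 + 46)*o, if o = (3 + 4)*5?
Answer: -1470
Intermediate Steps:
o = 35 (o = 7*5 = 35)
(-88 + 46)*o = (-88 + 46)*35 = -42*35 = -1470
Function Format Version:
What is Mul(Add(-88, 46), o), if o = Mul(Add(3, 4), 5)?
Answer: -1470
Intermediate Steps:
o = 35 (o = Mul(7, 5) = 35)
Mul(Add(-88, 46), o) = Mul(Add(-88, 46), 35) = Mul(-42, 35) = -1470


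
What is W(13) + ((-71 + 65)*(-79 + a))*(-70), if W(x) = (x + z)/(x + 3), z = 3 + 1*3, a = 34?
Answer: -302381/16 ≈ -18899.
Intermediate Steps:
z = 6 (z = 3 + 3 = 6)
W(x) = (6 + x)/(3 + x) (W(x) = (x + 6)/(x + 3) = (6 + x)/(3 + x))
W(13) + ((-71 + 65)*(-79 + a))*(-70) = (6 + 13)/(3 + 13) + ((-71 + 65)*(-79 + 34))*(-70) = 19/16 - 6*(-45)*(-70) = (1/16)*19 + 270*(-70) = 19/16 - 18900 = -302381/16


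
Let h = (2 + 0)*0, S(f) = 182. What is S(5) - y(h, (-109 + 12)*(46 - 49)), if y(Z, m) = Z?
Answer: 182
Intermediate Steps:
h = 0 (h = 2*0 = 0)
S(5) - y(h, (-109 + 12)*(46 - 49)) = 182 - 1*0 = 182 + 0 = 182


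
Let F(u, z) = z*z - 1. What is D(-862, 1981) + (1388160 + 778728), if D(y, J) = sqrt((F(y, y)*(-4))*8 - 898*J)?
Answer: 2166888 + I*sqrt(25556314) ≈ 2.1669e+6 + 5055.3*I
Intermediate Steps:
F(u, z) = -1 + z**2 (F(u, z) = z**2 - 1 = -1 + z**2)
D(y, J) = sqrt(32 - 898*J - 32*y**2) (D(y, J) = sqrt(((-1 + y**2)*(-4))*8 - 898*J) = sqrt((4 - 4*y**2)*8 - 898*J) = sqrt((32 - 32*y**2) - 898*J) = sqrt(32 - 898*J - 32*y**2))
D(-862, 1981) + (1388160 + 778728) = sqrt(32 - 898*1981 - 32*(-862)**2) + (1388160 + 778728) = sqrt(32 - 1778938 - 32*743044) + 2166888 = sqrt(32 - 1778938 - 23777408) + 2166888 = sqrt(-25556314) + 2166888 = I*sqrt(25556314) + 2166888 = 2166888 + I*sqrt(25556314)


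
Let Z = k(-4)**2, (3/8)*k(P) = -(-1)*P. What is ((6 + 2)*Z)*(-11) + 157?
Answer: -88699/9 ≈ -9855.4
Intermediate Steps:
k(P) = 8*P/3 (k(P) = 8*(-(-1)*P)/3 = 8*P/3)
Z = 1024/9 (Z = ((8/3)*(-4))**2 = (-32/3)**2 = 1024/9 ≈ 113.78)
((6 + 2)*Z)*(-11) + 157 = ((6 + 2)*(1024/9))*(-11) + 157 = (8*(1024/9))*(-11) + 157 = (8192/9)*(-11) + 157 = -90112/9 + 157 = -88699/9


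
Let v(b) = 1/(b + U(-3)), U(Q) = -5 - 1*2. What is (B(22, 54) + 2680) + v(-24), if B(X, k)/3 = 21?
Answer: 85032/31 ≈ 2743.0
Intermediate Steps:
B(X, k) = 63 (B(X, k) = 3*21 = 63)
U(Q) = -7 (U(Q) = -5 - 2 = -7)
v(b) = 1/(-7 + b) (v(b) = 1/(b - 7) = 1/(-7 + b))
(B(22, 54) + 2680) + v(-24) = (63 + 2680) + 1/(-7 - 24) = 2743 + 1/(-31) = 2743 - 1/31 = 85032/31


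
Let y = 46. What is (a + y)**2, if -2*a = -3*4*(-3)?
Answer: 784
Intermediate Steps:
a = -18 (a = -(-3*4)*(-3)/2 = -(-6)*(-3) = -1/2*36 = -18)
(a + y)**2 = (-18 + 46)**2 = 28**2 = 784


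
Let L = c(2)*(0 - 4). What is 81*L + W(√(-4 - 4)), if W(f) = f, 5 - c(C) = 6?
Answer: 324 + 2*I*√2 ≈ 324.0 + 2.8284*I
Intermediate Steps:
c(C) = -1 (c(C) = 5 - 1*6 = 5 - 6 = -1)
L = 4 (L = -(0 - 4) = -1*(-4) = 4)
81*L + W(√(-4 - 4)) = 81*4 + √(-4 - 4) = 324 + √(-8) = 324 + 2*I*√2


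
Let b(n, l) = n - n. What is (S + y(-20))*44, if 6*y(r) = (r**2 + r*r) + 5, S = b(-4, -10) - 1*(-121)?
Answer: 33682/3 ≈ 11227.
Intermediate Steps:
b(n, l) = 0
S = 121 (S = 0 - 1*(-121) = 0 + 121 = 121)
y(r) = 5/6 + r**2/3 (y(r) = ((r**2 + r*r) + 5)/6 = ((r**2 + r**2) + 5)/6 = (2*r**2 + 5)/6 = (5 + 2*r**2)/6 = 5/6 + r**2/3)
(S + y(-20))*44 = (121 + (5/6 + (1/3)*(-20)**2))*44 = (121 + (5/6 + (1/3)*400))*44 = (121 + (5/6 + 400/3))*44 = (121 + 805/6)*44 = (1531/6)*44 = 33682/3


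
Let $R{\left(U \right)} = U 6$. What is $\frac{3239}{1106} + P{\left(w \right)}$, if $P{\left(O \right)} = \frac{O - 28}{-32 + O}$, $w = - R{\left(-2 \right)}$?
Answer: $\frac{261}{70} \approx 3.7286$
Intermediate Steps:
$R{\left(U \right)} = 6 U$
$w = 12$ ($w = - 6 \left(-2\right) = \left(-1\right) \left(-12\right) = 12$)
$P{\left(O \right)} = \frac{-28 + O}{-32 + O}$
$\frac{3239}{1106} + P{\left(w \right)} = \frac{3239}{1106} + \frac{-28 + 12}{-32 + 12} = 3239 \cdot \frac{1}{1106} + \frac{1}{-20} \left(-16\right) = \frac{41}{14} - - \frac{4}{5} = \frac{41}{14} + \frac{4}{5} = \frac{261}{70}$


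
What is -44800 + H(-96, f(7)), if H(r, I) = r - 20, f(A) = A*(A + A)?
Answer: -44916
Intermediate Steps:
f(A) = 2*A² (f(A) = A*(2*A) = 2*A²)
H(r, I) = -20 + r
-44800 + H(-96, f(7)) = -44800 + (-20 - 96) = -44800 - 116 = -44916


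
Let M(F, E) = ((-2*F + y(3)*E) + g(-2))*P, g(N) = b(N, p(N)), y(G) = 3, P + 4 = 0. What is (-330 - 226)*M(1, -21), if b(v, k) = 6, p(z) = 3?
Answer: -131216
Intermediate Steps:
P = -4 (P = -4 + 0 = -4)
g(N) = 6
M(F, E) = -24 - 12*E + 8*F (M(F, E) = ((-2*F + 3*E) + 6)*(-4) = (6 - 2*F + 3*E)*(-4) = -24 - 12*E + 8*F)
(-330 - 226)*M(1, -21) = (-330 - 226)*(-24 - 12*(-21) + 8*1) = -556*(-24 + 252 + 8) = -556*236 = -131216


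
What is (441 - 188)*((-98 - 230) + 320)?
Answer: -2024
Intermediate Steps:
(441 - 188)*((-98 - 230) + 320) = 253*(-328 + 320) = 253*(-8) = -2024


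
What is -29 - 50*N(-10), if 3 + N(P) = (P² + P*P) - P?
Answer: -10379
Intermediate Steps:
N(P) = -3 - P + 2*P² (N(P) = -3 + ((P² + P*P) - P) = -3 + ((P² + P²) - P) = -3 + (2*P² - P) = -3 + (-P + 2*P²) = -3 - P + 2*P²)
-29 - 50*N(-10) = -29 - 50*(-3 - 1*(-10) + 2*(-10)²) = -29 - 50*(-3 + 10 + 2*100) = -29 - 50*(-3 + 10 + 200) = -29 - 50*207 = -29 - 10350 = -10379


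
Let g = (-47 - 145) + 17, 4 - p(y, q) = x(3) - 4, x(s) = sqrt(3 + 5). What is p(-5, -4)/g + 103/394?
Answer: 14873/68950 + 2*sqrt(2)/175 ≈ 0.23187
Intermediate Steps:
x(s) = 2*sqrt(2) (x(s) = sqrt(8) = 2*sqrt(2))
p(y, q) = 8 - 2*sqrt(2) (p(y, q) = 4 - (2*sqrt(2) - 4) = 4 - (-4 + 2*sqrt(2)) = 4 + (4 - 2*sqrt(2)) = 8 - 2*sqrt(2))
g = -175 (g = -192 + 17 = -175)
p(-5, -4)/g + 103/394 = (8 - 2*sqrt(2))/(-175) + 103/394 = (8 - 2*sqrt(2))*(-1/175) + 103*(1/394) = (-8/175 + 2*sqrt(2)/175) + 103/394 = 14873/68950 + 2*sqrt(2)/175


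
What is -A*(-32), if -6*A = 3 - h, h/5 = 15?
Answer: 384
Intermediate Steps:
h = 75 (h = 5*15 = 75)
A = 12 (A = -(3 - 1*75)/6 = -(3 - 75)/6 = -1/6*(-72) = 12)
-A*(-32) = -1*12*(-32) = -12*(-32) = 384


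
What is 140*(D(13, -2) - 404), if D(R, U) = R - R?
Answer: -56560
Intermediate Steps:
D(R, U) = 0
140*(D(13, -2) - 404) = 140*(0 - 404) = 140*(-404) = -56560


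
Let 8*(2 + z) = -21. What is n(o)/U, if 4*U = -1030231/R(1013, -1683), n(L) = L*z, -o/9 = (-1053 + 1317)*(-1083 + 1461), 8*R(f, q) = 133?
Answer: -276230493/1030231 ≈ -268.13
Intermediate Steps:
z = -37/8 (z = -2 + (⅛)*(-21) = -2 - 21/8 = -37/8 ≈ -4.6250)
R(f, q) = 133/8 (R(f, q) = (⅛)*133 = 133/8)
o = -898128 (o = -9*(-1053 + 1317)*(-1083 + 1461) = -2376*378 = -9*99792 = -898128)
n(L) = -37*L/8 (n(L) = L*(-37/8) = -37*L/8)
U = -2060462/133 (U = (-1030231/133/8)/4 = (-1030231*8/133)/4 = (¼)*(-8241848/133) = -2060462/133 ≈ -15492.)
n(o)/U = (-37/8*(-898128))/(-2060462/133) = 4153842*(-133/2060462) = -276230493/1030231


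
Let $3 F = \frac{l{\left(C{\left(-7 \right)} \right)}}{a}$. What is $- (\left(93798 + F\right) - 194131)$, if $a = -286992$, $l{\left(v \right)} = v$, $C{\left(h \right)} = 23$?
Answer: $\frac{86384305031}{860976} \approx 1.0033 \cdot 10^{5}$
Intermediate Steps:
$F = - \frac{23}{860976}$ ($F = \frac{23 \frac{1}{-286992}}{3} = \frac{23 \left(- \frac{1}{286992}\right)}{3} = \frac{1}{3} \left(- \frac{23}{286992}\right) = - \frac{23}{860976} \approx -2.6714 \cdot 10^{-5}$)
$- (\left(93798 + F\right) - 194131) = - (\left(93798 - \frac{23}{860976}\right) - 194131) = - (\frac{80757826825}{860976} - 194131) = \left(-1\right) \left(- \frac{86384305031}{860976}\right) = \frac{86384305031}{860976}$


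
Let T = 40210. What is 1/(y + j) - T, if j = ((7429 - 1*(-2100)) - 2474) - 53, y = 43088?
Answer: -2014118899/50090 ≈ -40210.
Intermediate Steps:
j = 7002 (j = ((7429 + 2100) - 2474) - 53 = (9529 - 2474) - 53 = 7055 - 53 = 7002)
1/(y + j) - T = 1/(43088 + 7002) - 1*40210 = 1/50090 - 40210 = -2014118899/50090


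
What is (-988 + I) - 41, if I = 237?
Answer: -792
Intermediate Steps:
(-988 + I) - 41 = (-988 + 237) - 41 = -751 - 41 = -792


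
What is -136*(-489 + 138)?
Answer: 47736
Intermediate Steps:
-136*(-489 + 138) = -136*(-351) = 47736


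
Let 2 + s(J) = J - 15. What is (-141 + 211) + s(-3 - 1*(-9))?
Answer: 59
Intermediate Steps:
s(J) = -17 + J (s(J) = -2 + (J - 15) = -2 + (-15 + J) = -17 + J)
(-141 + 211) + s(-3 - 1*(-9)) = (-141 + 211) + (-17 + (-3 - 1*(-9))) = 70 + (-17 + (-3 + 9)) = 70 + (-17 + 6) = 70 - 11 = 59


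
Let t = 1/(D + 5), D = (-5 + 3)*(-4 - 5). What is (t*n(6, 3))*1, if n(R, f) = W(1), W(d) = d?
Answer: 1/23 ≈ 0.043478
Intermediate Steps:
D = 18 (D = -2*(-9) = 18)
n(R, f) = 1
t = 1/23 (t = 1/(18 + 5) = 1/23 ≈ 0.043478)
(t*n(6, 3))*1 = ((1/23)*1)*1 = (1/23)*1 = 1/23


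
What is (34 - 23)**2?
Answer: 121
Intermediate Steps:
(34 - 23)**2 = 11**2 = 121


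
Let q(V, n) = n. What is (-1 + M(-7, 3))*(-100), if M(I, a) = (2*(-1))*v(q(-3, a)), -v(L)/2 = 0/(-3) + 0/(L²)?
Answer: 100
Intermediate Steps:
v(L) = 0 (v(L) = -2*(0/(-3) + 0/(L²)) = -2*(0*(-⅓) + 0/L²) = -2*(0 + 0) = -2*0 = 0)
M(I, a) = 0 (M(I, a) = (2*(-1))*0 = -2*0 = 0)
(-1 + M(-7, 3))*(-100) = (-1 + 0)*(-100) = -1*(-100) = 100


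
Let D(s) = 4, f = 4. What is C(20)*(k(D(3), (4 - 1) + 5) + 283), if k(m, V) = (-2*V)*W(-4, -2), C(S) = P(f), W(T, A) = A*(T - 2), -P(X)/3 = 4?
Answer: -1092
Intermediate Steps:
P(X) = -12 (P(X) = -3*4 = -12)
W(T, A) = A*(-2 + T)
C(S) = -12
k(m, V) = -24*V (k(m, V) = (-2*V)*(-2*(-2 - 4)) = (-2*V)*(-2*(-6)) = -2*V*12 = -24*V)
C(20)*(k(D(3), (4 - 1) + 5) + 283) = -12*(-24*((4 - 1) + 5) + 283) = -12*(-24*(3 + 5) + 283) = -12*(-24*8 + 283) = -12*(-192 + 283) = -12*91 = -1092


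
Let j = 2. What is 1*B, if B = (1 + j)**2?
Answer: 9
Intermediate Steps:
B = 9 (B = (1 + 2)**2 = 3**2 = 9)
1*B = 1*9 = 9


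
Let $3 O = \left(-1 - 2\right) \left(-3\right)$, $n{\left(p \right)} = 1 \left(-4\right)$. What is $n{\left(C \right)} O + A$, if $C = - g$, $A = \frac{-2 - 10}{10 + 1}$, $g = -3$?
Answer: $- \frac{144}{11} \approx -13.091$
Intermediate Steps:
$A = - \frac{12}{11} \approx -1.0909$
$C = 3$ ($C = \left(-1\right) \left(-3\right) = 3$)
$n{\left(p \right)} = -4$
$O = 3$ ($O = \frac{\left(-1 - 2\right) \left(-3\right)}{3} = \frac{\left(-3\right) \left(-3\right)}{3} = \frac{1}{3} \cdot 9 = 3$)
$n{\left(C \right)} O + A = \left(-4\right) 3 - \frac{12}{11} = -12 - \frac{12}{11} = - \frac{144}{11}$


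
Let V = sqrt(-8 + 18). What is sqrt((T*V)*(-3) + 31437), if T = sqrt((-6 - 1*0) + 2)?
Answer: sqrt(31437 - 6*I*sqrt(10)) ≈ 177.3 - 0.0535*I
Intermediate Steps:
V = sqrt(10) ≈ 3.1623
T = 2*I (T = sqrt((-6 + 0) + 2) = sqrt(-6 + 2) = sqrt(-4) = 2*I ≈ 2.0*I)
sqrt((T*V)*(-3) + 31437) = sqrt(((2*I)*sqrt(10))*(-3) + 31437) = sqrt((2*I*sqrt(10))*(-3) + 31437) = sqrt(-6*I*sqrt(10) + 31437) = sqrt(31437 - 6*I*sqrt(10))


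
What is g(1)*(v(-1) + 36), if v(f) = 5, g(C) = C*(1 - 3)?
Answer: -82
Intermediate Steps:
g(C) = -2*C (g(C) = C*(-2) = -2*C)
g(1)*(v(-1) + 36) = (-2*1)*(5 + 36) = -2*41 = -82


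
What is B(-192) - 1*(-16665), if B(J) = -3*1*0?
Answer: 16665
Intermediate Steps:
B(J) = 0 (B(J) = -3*0 = 0)
B(-192) - 1*(-16665) = 0 - 1*(-16665) = 0 + 16665 = 16665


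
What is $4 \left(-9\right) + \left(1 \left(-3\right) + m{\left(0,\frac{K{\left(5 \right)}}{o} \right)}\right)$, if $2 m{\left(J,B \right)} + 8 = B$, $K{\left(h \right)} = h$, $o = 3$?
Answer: $- \frac{253}{6} \approx -42.167$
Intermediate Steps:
$m{\left(J,B \right)} = -4 + \frac{B}{2}$
$4 \left(-9\right) + \left(1 \left(-3\right) + m{\left(0,\frac{K{\left(5 \right)}}{o} \right)}\right) = 4 \left(-9\right) + \left(1 \left(-3\right) - \left(4 - \frac{5 \cdot \frac{1}{3}}{2}\right)\right) = -36 - \left(7 - \frac{5}{2} \cdot \frac{1}{3}\right) = -36 + \left(-3 + \left(-4 + \frac{1}{2} \cdot \frac{5}{3}\right)\right) = -36 + \left(-3 + \left(-4 + \frac{5}{6}\right)\right) = -36 - \frac{37}{6} = - \frac{253}{6}$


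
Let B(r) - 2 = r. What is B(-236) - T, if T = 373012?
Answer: -373246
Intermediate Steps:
B(r) = 2 + r
B(-236) - T = (2 - 236) - 1*373012 = -234 - 373012 = -373246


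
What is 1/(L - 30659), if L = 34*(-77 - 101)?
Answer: -1/36711 ≈ -2.7240e-5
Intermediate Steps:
L = -6052 (L = 34*(-178) = -6052)
1/(L - 30659) = 1/(-6052 - 30659) = 1/(-36711) = -1/36711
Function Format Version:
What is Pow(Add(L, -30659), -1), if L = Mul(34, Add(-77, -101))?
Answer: Rational(-1, 36711) ≈ -2.7240e-5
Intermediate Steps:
L = -6052 (L = Mul(34, -178) = -6052)
Pow(Add(L, -30659), -1) = Pow(Add(-6052, -30659), -1) = Pow(-36711, -1) = Rational(-1, 36711)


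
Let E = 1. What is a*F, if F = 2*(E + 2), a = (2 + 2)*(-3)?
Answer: -72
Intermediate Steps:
a = -12 (a = 4*(-3) = -12)
F = 6 (F = 2*(1 + 2) = 2*3 = 6)
a*F = -12*6 = -72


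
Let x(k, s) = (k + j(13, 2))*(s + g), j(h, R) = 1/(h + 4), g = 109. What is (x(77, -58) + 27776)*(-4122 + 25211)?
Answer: 668647834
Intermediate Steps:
j(h, R) = 1/(4 + h)
x(k, s) = (109 + s)*(1/17 + k) (x(k, s) = (k + 1/(4 + 13))*(s + 109) = (k + 1/17)*(109 + s) = (1/17 + k)*(109 + s) = (109 + s)*(1/17 + k))
(x(77, -58) + 27776)*(-4122 + 25211) = ((109/17 + 109*77 + (1/17)*(-58) + 77*(-58)) + 27776)*(-4122 + 25211) = ((109/17 + 8393 - 58/17 - 4466) + 27776)*21089 = (3930 + 27776)*21089 = 31706*21089 = 668647834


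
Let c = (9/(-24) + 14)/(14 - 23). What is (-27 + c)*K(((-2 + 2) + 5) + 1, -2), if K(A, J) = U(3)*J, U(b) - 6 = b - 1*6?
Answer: 2053/12 ≈ 171.08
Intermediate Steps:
U(b) = b (U(b) = 6 + (b - 1*6) = 6 + (b - 6) = 6 + (-6 + b) = b)
K(A, J) = 3*J
c = -109/72 (c = (9*(-1/24) + 14)/(-9) = (-3/8 + 14)*(-⅑) = (109/8)*(-⅑) = -109/72 ≈ -1.5139)
(-27 + c)*K(((-2 + 2) + 5) + 1, -2) = (-27 - 109/72)*(3*(-2)) = -2053/72*(-6) = 2053/12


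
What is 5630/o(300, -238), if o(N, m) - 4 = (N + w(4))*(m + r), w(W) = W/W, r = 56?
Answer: -2815/27389 ≈ -0.10278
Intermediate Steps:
w(W) = 1
o(N, m) = 4 + (1 + N)*(56 + m) (o(N, m) = 4 + (N + 1)*(m + 56) = 4 + (1 + N)*(56 + m))
5630/o(300, -238) = 5630/(60 - 238 + 56*300 + 300*(-238)) = 5630/(60 - 238 + 16800 - 71400) = 5630/(-54778) = 5630*(-1/54778) = -2815/27389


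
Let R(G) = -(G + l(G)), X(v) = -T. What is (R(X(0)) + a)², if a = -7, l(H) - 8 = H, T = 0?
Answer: 225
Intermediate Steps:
l(H) = 8 + H
X(v) = 0 (X(v) = -1*0 = 0)
R(G) = -8 - 2*G (R(G) = -(G + (8 + G)) = -(8 + 2*G) = -8 - 2*G)
(R(X(0)) + a)² = ((-8 - 2*0) - 7)² = ((-8 + 0) - 7)² = (-8 - 7)² = (-15)² = 225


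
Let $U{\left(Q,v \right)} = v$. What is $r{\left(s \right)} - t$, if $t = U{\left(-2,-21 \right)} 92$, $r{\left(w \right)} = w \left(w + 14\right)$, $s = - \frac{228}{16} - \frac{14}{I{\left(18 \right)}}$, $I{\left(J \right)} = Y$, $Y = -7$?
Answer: $\frac{30569}{16} \approx 1910.6$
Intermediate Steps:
$I{\left(J \right)} = -7$
$s = - \frac{49}{4}$ ($s = - \frac{228}{16} - \frac{14}{-7} = \left(-228\right) \frac{1}{16} - -2 = - \frac{57}{4} + 2 = - \frac{49}{4} \approx -12.25$)
$r{\left(w \right)} = w \left(14 + w\right)$
$t = -1932$ ($t = \left(-21\right) 92 = -1932$)
$r{\left(s \right)} - t = - \frac{49 \left(14 - \frac{49}{4}\right)}{4} - -1932 = \left(- \frac{49}{4}\right) \frac{7}{4} + 1932 = - \frac{343}{16} + 1932 = \frac{30569}{16}$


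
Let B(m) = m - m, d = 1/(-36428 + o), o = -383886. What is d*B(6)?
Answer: 0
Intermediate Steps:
d = -1/420314 (d = 1/(-36428 - 383886) = 1/(-420314) = -1/420314 ≈ -2.3792e-6)
B(m) = 0
d*B(6) = -1/420314*0 = 0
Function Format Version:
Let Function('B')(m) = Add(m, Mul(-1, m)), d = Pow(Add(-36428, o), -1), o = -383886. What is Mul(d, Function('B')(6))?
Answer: 0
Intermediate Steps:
d = Rational(-1, 420314) (d = Pow(Add(-36428, -383886), -1) = Pow(-420314, -1) = Rational(-1, 420314) ≈ -2.3792e-6)
Function('B')(m) = 0
Mul(d, Function('B')(6)) = Mul(Rational(-1, 420314), 0) = 0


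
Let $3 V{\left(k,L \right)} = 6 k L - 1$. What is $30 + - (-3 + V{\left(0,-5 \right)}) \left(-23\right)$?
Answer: $- \frac{140}{3} \approx -46.667$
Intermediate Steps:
$V{\left(k,L \right)} = - \frac{1}{3} + 2 L k$ ($V{\left(k,L \right)} = \frac{6 k L - 1}{3} = \frac{6 L k - 1}{3} = \frac{-1 + 6 L k}{3} = - \frac{1}{3} + 2 L k$)
$30 + - (-3 + V{\left(0,-5 \right)}) \left(-23\right) = 30 + - (-3 - \left(\frac{1}{3} + 10 \cdot 0\right)) \left(-23\right) = 30 + - (-3 + \left(- \frac{1}{3} + 0\right)) \left(-23\right) = 30 + - (-3 - \frac{1}{3}) \left(-23\right) = 30 + \left(-1\right) \left(- \frac{10}{3}\right) \left(-23\right) = 30 + \frac{10}{3} \left(-23\right) = 30 - \frac{230}{3} = - \frac{140}{3}$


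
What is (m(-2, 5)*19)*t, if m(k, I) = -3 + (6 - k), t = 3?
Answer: 285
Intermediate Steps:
m(k, I) = 3 - k
(m(-2, 5)*19)*t = ((3 - 1*(-2))*19)*3 = ((3 + 2)*19)*3 = (5*19)*3 = 95*3 = 285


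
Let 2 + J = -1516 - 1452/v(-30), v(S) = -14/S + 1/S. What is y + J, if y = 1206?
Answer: -47616/13 ≈ -3662.8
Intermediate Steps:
v(S) = -13/S (v(S) = -14/S + 1/S = -13/S)
J = -63294/13 (J = -2 + (-1516 - 1452/((-13/(-30)))) = -2 + (-1516 - 1452/((-13*(-1/30)))) = -2 + (-1516 - 1452/13/30) = -2 + (-1516 - 1452*30/13) = -2 + (-1516 - 1*43560/13) = -2 + (-1516 - 43560/13) = -2 - 63268/13 = -63294/13 ≈ -4868.8)
y + J = 1206 - 63294/13 = -47616/13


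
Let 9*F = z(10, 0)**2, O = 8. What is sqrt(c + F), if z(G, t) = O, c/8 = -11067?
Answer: 2*I*sqrt(199190)/3 ≈ 297.54*I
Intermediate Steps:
c = -88536 (c = 8*(-11067) = -88536)
z(G, t) = 8
F = 64/9 (F = (1/9)*8**2 = (1/9)*64 = 64/9 ≈ 7.1111)
sqrt(c + F) = sqrt(-88536 + 64/9) = sqrt(-796760/9) = 2*I*sqrt(199190)/3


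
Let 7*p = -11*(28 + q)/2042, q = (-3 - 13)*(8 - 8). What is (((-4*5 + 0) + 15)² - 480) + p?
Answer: -464577/1021 ≈ -455.02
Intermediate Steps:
q = 0 (q = -16*0 = 0)
p = -22/1021 (p = (-11*(28 + 0)/2042)/7 = (-11*28*(1/2042))/7 = (-308*1/2042)/7 = (⅐)*(-154/1021) = -22/1021 ≈ -0.021547)
(((-4*5 + 0) + 15)² - 480) + p = (((-4*5 + 0) + 15)² - 480) - 22/1021 = (((-20 + 0) + 15)² - 480) - 22/1021 = ((-20 + 15)² - 480) - 22/1021 = ((-5)² - 480) - 22/1021 = (25 - 480) - 22/1021 = -455 - 22/1021 = -464577/1021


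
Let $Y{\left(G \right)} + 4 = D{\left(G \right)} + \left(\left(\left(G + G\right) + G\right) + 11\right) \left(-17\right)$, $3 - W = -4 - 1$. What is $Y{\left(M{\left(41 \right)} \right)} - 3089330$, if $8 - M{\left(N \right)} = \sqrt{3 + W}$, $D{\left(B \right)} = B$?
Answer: $-3089921 + 50 \sqrt{11} \approx -3.0898 \cdot 10^{6}$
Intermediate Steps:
$W = 8$ ($W = 3 - \left(-4 - 1\right) = 3 - -5 = 3 + 5 = 8$)
$M{\left(N \right)} = 8 - \sqrt{11}$ ($M{\left(N \right)} = 8 - \sqrt{3 + 8} = 8 - \sqrt{11}$)
$Y{\left(G \right)} = -191 - 50 G$ ($Y{\left(G \right)} = -4 + \left(G + \left(\left(\left(G + G\right) + G\right) + 11\right) \left(-17\right)\right) = -4 + \left(G + \left(\left(2 G + G\right) + 11\right) \left(-17\right)\right) = -4 + \left(G + \left(3 G + 11\right) \left(-17\right)\right) = -4 + \left(G + \left(11 + 3 G\right) \left(-17\right)\right) = -4 - \left(187 + 50 G\right) = -191 - 50 G$)
$Y{\left(M{\left(41 \right)} \right)} - 3089330 = \left(-191 - 50 \left(8 - \sqrt{11}\right)\right) - 3089330 = \left(-191 - \left(400 - 50 \sqrt{11}\right)\right) - 3089330 = \left(-591 + 50 \sqrt{11}\right) - 3089330 = -3089921 + 50 \sqrt{11}$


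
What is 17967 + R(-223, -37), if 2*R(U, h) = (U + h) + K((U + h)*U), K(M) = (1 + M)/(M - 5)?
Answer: 689419377/38650 ≈ 17838.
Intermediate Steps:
K(M) = (1 + M)/(-5 + M)
R(U, h) = U/2 + h/2 + (1 + U*(U + h))/(2*(-5 + U*(U + h))) (R(U, h) = ((U + h) + (1 + (U + h)*U)/(-5 + (U + h)*U))/2 = ((U + h) + (1 + U*(U + h))/(-5 + U*(U + h)))/2 = (U + h + (1 + U*(U + h))/(-5 + U*(U + h)))/2 = U/2 + h/2 + (1 + U*(U + h))/(2*(-5 + U*(U + h))))
17967 + R(-223, -37) = 17967 + (1 - 223*(-223 - 37) + (-5 - 223*(-223 - 37))*(-223 - 37))/(2*(-5 - 223*(-223 - 37))) = 17967 + (1 - 223*(-260) + (-5 - 223*(-260))*(-260))/(2*(-5 - 223*(-260))) = 17967 + (1 + 57980 + (-5 + 57980)*(-260))/(2*(-5 + 57980)) = 17967 + (½)*(1 + 57980 + 57975*(-260))/57975 = 17967 + (½)*(1/57975)*(1 + 57980 - 15073500) = 17967 + (½)*(1/57975)*(-15015519) = 17967 - 5005173/38650 = 689419377/38650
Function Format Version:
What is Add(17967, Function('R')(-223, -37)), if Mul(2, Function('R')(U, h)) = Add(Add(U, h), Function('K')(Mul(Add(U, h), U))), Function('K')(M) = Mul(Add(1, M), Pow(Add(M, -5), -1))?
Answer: Rational(689419377, 38650) ≈ 17838.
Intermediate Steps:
Function('K')(M) = Mul(Pow(Add(-5, M), -1), Add(1, M)) (Function('K')(M) = Mul(Add(1, M), Pow(Add(-5, M), -1)) = Mul(Pow(Add(-5, M), -1), Add(1, M)))
Function('R')(U, h) = Add(Mul(Rational(1, 2), U), Mul(Rational(1, 2), h), Mul(Rational(1, 2), Pow(Add(-5, Mul(U, Add(U, h))), -1), Add(1, Mul(U, Add(U, h))))) (Function('R')(U, h) = Mul(Rational(1, 2), Add(Add(U, h), Mul(Pow(Add(-5, Mul(Add(U, h), U)), -1), Add(1, Mul(Add(U, h), U))))) = Mul(Rational(1, 2), Add(Add(U, h), Mul(Pow(Add(-5, Mul(U, Add(U, h))), -1), Add(1, Mul(U, Add(U, h)))))) = Mul(Rational(1, 2), Add(U, h, Mul(Pow(Add(-5, Mul(U, Add(U, h))), -1), Add(1, Mul(U, Add(U, h)))))) = Add(Mul(Rational(1, 2), U), Mul(Rational(1, 2), h), Mul(Rational(1, 2), Pow(Add(-5, Mul(U, Add(U, h))), -1), Add(1, Mul(U, Add(U, h))))))
Add(17967, Function('R')(-223, -37)) = Add(17967, Mul(Rational(1, 2), Pow(Add(-5, Mul(-223, Add(-223, -37))), -1), Add(1, Mul(-223, Add(-223, -37)), Mul(Add(-5, Mul(-223, Add(-223, -37))), Add(-223, -37))))) = Add(17967, Mul(Rational(1, 2), Pow(Add(-5, Mul(-223, -260)), -1), Add(1, Mul(-223, -260), Mul(Add(-5, Mul(-223, -260)), -260)))) = Add(17967, Mul(Rational(1, 2), Pow(Add(-5, 57980), -1), Add(1, 57980, Mul(Add(-5, 57980), -260)))) = Add(17967, Mul(Rational(1, 2), Pow(57975, -1), Add(1, 57980, Mul(57975, -260)))) = Add(17967, Mul(Rational(1, 2), Rational(1, 57975), Add(1, 57980, -15073500))) = Add(17967, Mul(Rational(1, 2), Rational(1, 57975), -15015519)) = Add(17967, Rational(-5005173, 38650)) = Rational(689419377, 38650)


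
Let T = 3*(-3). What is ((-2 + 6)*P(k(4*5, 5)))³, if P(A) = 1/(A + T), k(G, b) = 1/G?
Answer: -512000/5735339 ≈ -0.089271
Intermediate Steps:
T = -9
P(A) = 1/(-9 + A) (P(A) = 1/(A - 9) = 1/(-9 + A))
((-2 + 6)*P(k(4*5, 5)))³ = ((-2 + 6)/(-9 + 1/(4*5)))³ = (4/(-9 + 1/20))³ = (4/(-179/20))³ = (4*(-20/179))³ = (-80/179)³ = -512000/5735339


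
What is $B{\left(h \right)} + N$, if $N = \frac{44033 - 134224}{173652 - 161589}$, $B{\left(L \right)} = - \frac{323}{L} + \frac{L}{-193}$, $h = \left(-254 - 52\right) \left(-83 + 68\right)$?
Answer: $- \frac{6564587977}{209534310} \approx -31.329$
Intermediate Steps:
$h = 4590$ ($h = \left(-306\right) \left(-15\right) = 4590$)
$B{\left(L \right)} = - \frac{323}{L} - \frac{L}{193}$ ($B{\left(L \right)} = - \frac{323}{L} + L \left(- \frac{1}{193}\right) = - \frac{323}{L} - \frac{L}{193}$)
$N = - \frac{90191}{12063} \approx -7.4767$
$B{\left(h \right)} + N = \left(- \frac{323}{4590} - \frac{4590}{193}\right) - \frac{90191}{12063} = \left(\left(-323\right) \frac{1}{4590} - \frac{4590}{193}\right) - \frac{90191}{12063} = \left(- \frac{19}{270} - \frac{4590}{193}\right) - \frac{90191}{12063} = - \frac{1242967}{52110} - \frac{90191}{12063} = - \frac{6564587977}{209534310}$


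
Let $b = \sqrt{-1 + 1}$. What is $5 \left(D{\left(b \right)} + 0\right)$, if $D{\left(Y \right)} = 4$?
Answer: $20$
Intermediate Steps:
$b = 0$ ($b = \sqrt{0} = 0$)
$5 \left(D{\left(b \right)} + 0\right) = 5 \left(4 + 0\right) = 5 \cdot 4 = 20$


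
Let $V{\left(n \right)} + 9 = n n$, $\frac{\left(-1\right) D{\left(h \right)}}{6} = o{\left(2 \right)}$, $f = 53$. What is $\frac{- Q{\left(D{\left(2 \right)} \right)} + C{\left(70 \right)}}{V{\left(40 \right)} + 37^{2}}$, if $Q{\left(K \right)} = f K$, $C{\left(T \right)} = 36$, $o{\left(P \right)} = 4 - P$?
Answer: $\frac{42}{185} \approx 0.22703$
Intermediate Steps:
$D{\left(h \right)} = -12$ ($D{\left(h \right)} = - 6 \left(4 - 2\right) = \left(-6\right) 2 = -12$)
$Q{\left(K \right)} = 53 K$
$V{\left(n \right)} = -9 + n^{2}$ ($V{\left(n \right)} = -9 + n n = -9 + n^{2}$)
$\frac{- Q{\left(D{\left(2 \right)} \right)} + C{\left(70 \right)}}{V{\left(40 \right)} + 37^{2}} = \frac{- 53 \left(-12\right) + 36}{\left(-9 + 40^{2}\right) + 37^{2}} = \frac{\left(-1\right) \left(-636\right) + 36}{\left(-9 + 1600\right) + 1369} = \frac{636 + 36}{1591 + 1369} = \frac{672}{2960} = 672 \cdot \frac{1}{2960} = \frac{42}{185}$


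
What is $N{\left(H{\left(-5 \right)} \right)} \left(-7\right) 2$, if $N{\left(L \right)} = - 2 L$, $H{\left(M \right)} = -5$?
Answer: $-140$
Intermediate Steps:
$N{\left(H{\left(-5 \right)} \right)} \left(-7\right) 2 = \left(-2\right) \left(-5\right) \left(-7\right) 2 = 10 \left(-7\right) 2 = \left(-70\right) 2 = -140$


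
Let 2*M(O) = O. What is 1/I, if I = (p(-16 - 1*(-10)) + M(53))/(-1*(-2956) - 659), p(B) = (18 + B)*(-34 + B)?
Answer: -4594/907 ≈ -5.0650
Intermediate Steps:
p(B) = (-34 + B)*(18 + B)
M(O) = O/2
I = -907/4594 (I = ((-612 + (-16 - 1*(-10))² - 16*(-16 - 1*(-10))) + (½)*53)/(-1*(-2956) - 659) = ((-612 + (-16 + 10)² - 16*(-16 + 10)) + 53/2)/(2956 - 659) = ((-612 + (-6)² - 16*(-6)) + 53/2)/2297 = ((-612 + 36 + 96) + 53/2)*(1/2297) = (-480 + 53/2)*(1/2297) = -907/2*1/2297 = -907/4594 ≈ -0.19743)
1/I = 1/(-907/4594) = -4594/907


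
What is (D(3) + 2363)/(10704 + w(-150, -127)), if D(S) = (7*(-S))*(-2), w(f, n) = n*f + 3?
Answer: 185/2289 ≈ 0.080821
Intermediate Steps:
w(f, n) = 3 + f*n (w(f, n) = f*n + 3 = 3 + f*n)
D(S) = 14*S (D(S) = -7*S*(-2) = 14*S)
(D(3) + 2363)/(10704 + w(-150, -127)) = (14*3 + 2363)/(10704 + (3 - 150*(-127))) = (42 + 2363)/(10704 + (3 + 19050)) = 2405/(10704 + 19053) = 2405/29757 = 2405*(1/29757) = 185/2289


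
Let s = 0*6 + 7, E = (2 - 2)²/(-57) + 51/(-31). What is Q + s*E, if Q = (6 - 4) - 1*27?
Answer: -1132/31 ≈ -36.516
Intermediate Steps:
Q = -25 (Q = 2 - 27 = -25)
E = -51/31 (E = 0²*(-1/57) + 51*(-1/31) = 0*(-1/57) - 51/31 = 0 - 51/31 = -51/31 ≈ -1.6452)
s = 7 (s = 0 + 7 = 7)
Q + s*E = -25 + 7*(-51/31) = -25 - 357/31 = -1132/31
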